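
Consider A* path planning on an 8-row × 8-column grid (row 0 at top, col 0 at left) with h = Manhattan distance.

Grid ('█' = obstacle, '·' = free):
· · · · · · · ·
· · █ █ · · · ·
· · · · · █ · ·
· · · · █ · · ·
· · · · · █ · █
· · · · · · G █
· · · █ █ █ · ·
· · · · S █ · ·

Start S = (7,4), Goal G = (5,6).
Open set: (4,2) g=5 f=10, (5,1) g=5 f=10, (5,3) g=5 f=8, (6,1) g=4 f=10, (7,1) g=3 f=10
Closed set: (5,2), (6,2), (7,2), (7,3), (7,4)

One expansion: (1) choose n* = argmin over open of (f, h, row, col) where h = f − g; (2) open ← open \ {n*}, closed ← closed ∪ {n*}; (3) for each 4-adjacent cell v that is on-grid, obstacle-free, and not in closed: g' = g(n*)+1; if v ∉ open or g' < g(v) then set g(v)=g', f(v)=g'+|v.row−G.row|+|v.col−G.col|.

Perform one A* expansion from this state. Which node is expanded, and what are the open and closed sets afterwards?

expanded=(5,3); open=[(4,2) g=5 f=10, (4,3) g=6 f=10, (5,1) g=5 f=10, (5,4) g=6 f=8, (6,1) g=4 f=10, (7,1) g=3 f=10]; closed=[(5,2), (5,3), (6,2), (7,2), (7,3), (7,4)]

step 1: expand (5,3) (f=8, h=3) → closed; open now [(4,2) g=5 f=10, (4,3) g=6 f=10, (5,1) g=5 f=10, (5,4) g=6 f=8, (6,1) g=4 f=10, (7,1) g=3 f=10]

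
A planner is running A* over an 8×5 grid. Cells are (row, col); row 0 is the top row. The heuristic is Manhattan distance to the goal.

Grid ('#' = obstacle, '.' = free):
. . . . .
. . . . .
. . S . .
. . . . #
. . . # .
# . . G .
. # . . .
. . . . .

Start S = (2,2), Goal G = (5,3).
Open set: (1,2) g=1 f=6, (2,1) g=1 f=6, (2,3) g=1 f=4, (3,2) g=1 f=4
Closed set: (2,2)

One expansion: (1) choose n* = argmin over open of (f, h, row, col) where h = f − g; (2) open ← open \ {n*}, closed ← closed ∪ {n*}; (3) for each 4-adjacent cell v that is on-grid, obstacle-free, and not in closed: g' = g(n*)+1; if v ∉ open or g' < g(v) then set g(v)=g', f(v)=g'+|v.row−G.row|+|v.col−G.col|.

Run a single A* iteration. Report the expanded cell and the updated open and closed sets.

expanded=(2,3); open=[(1,2) g=1 f=6, (1,3) g=2 f=6, (2,1) g=1 f=6, (2,4) g=2 f=6, (3,2) g=1 f=4, (3,3) g=2 f=4]; closed=[(2,2), (2,3)]

step 1: expand (2,3) (f=4, h=3) → closed; open now [(1,2) g=1 f=6, (1,3) g=2 f=6, (2,1) g=1 f=6, (2,4) g=2 f=6, (3,2) g=1 f=4, (3,3) g=2 f=4]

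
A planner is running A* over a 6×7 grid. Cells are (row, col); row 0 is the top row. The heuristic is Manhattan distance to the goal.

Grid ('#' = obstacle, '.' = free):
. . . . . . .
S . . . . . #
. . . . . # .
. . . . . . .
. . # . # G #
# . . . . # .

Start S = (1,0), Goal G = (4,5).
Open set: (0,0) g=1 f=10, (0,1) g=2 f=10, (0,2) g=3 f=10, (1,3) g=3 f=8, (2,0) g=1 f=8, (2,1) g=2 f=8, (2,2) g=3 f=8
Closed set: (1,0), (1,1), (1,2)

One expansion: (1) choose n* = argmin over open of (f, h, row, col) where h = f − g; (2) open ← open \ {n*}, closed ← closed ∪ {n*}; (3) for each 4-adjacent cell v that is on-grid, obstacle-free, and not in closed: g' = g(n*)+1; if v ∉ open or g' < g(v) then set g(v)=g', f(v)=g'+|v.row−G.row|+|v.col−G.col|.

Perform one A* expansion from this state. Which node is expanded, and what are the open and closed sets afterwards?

expanded=(1,3); open=[(0,0) g=1 f=10, (0,1) g=2 f=10, (0,2) g=3 f=10, (0,3) g=4 f=10, (1,4) g=4 f=8, (2,0) g=1 f=8, (2,1) g=2 f=8, (2,2) g=3 f=8, (2,3) g=4 f=8]; closed=[(1,0), (1,1), (1,2), (1,3)]

step 1: expand (1,3) (f=8, h=5) → closed; open now [(0,0) g=1 f=10, (0,1) g=2 f=10, (0,2) g=3 f=10, (0,3) g=4 f=10, (1,4) g=4 f=8, (2,0) g=1 f=8, (2,1) g=2 f=8, (2,2) g=3 f=8, (2,3) g=4 f=8]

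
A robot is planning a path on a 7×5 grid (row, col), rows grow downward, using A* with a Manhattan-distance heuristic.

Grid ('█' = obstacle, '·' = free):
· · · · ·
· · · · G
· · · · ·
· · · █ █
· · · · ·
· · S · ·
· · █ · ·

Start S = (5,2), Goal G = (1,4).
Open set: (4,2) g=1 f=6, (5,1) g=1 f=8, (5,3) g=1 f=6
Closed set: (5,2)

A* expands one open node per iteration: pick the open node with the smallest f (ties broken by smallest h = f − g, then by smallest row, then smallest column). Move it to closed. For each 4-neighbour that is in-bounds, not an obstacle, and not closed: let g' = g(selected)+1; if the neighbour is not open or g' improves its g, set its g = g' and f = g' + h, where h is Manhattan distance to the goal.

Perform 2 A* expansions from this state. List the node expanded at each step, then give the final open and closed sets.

step 1: expand (4,2) (f=6, h=5) → closed; open now [(3,2) g=2 f=6, (4,1) g=2 f=8, (4,3) g=2 f=6, (5,1) g=1 f=8, (5,3) g=1 f=6]
step 2: expand (3,2) (f=6, h=4) → closed; open now [(2,2) g=3 f=6, (3,1) g=3 f=8, (4,1) g=2 f=8, (4,3) g=2 f=6, (5,1) g=1 f=8, (5,3) g=1 f=6]

order=[(4,2) → (3,2)]; open=[(2,2) g=3 f=6, (3,1) g=3 f=8, (4,1) g=2 f=8, (4,3) g=2 f=6, (5,1) g=1 f=8, (5,3) g=1 f=6]; closed=[(3,2), (4,2), (5,2)]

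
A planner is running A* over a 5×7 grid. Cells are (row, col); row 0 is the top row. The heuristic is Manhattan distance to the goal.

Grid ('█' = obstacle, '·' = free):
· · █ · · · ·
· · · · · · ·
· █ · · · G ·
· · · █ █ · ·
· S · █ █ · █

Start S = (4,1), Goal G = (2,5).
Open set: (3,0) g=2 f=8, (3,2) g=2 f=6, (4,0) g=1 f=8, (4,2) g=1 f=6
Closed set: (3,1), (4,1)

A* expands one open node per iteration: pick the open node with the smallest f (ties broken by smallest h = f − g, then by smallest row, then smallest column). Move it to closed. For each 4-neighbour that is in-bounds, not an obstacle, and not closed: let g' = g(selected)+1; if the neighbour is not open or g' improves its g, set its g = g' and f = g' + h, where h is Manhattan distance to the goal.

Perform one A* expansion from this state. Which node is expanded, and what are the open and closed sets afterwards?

step 1: expand (3,2) (f=6, h=4) → closed; open now [(2,2) g=3 f=6, (3,0) g=2 f=8, (4,0) g=1 f=8, (4,2) g=1 f=6]

expanded=(3,2); open=[(2,2) g=3 f=6, (3,0) g=2 f=8, (4,0) g=1 f=8, (4,2) g=1 f=6]; closed=[(3,1), (3,2), (4,1)]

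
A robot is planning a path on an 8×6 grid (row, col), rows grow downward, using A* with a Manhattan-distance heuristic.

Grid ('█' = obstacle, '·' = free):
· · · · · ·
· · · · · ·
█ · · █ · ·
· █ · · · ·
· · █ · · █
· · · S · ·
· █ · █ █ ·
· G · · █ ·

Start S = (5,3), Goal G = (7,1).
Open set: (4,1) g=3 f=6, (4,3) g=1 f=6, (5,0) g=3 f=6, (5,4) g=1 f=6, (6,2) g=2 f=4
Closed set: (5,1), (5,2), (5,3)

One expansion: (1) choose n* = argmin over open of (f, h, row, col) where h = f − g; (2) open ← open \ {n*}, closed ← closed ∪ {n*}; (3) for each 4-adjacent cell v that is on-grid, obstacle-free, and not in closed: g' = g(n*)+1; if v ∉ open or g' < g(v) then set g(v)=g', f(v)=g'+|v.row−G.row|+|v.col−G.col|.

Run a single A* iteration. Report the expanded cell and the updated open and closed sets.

step 1: expand (6,2) (f=4, h=2) → closed; open now [(4,1) g=3 f=6, (4,3) g=1 f=6, (5,0) g=3 f=6, (5,4) g=1 f=6, (7,2) g=3 f=4]

expanded=(6,2); open=[(4,1) g=3 f=6, (4,3) g=1 f=6, (5,0) g=3 f=6, (5,4) g=1 f=6, (7,2) g=3 f=4]; closed=[(5,1), (5,2), (5,3), (6,2)]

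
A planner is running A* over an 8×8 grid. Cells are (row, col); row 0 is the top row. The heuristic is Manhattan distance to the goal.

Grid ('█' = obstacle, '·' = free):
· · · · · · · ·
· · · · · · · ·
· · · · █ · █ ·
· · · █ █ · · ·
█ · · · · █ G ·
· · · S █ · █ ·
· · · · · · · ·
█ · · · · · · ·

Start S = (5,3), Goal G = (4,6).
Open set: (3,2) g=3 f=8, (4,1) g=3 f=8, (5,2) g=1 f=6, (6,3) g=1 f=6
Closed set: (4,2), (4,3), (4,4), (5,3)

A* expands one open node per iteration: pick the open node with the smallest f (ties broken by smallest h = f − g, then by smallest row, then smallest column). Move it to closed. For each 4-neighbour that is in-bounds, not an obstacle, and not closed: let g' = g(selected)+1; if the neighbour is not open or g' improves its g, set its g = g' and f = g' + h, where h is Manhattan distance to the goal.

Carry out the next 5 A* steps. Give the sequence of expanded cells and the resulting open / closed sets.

step 1: expand (5,2) (f=6, h=5) → closed; open now [(3,2) g=3 f=8, (4,1) g=3 f=8, (5,1) g=2 f=8, (6,2) g=2 f=8, (6,3) g=1 f=6]
step 2: expand (6,3) (f=6, h=5) → closed; open now [(3,2) g=3 f=8, (4,1) g=3 f=8, (5,1) g=2 f=8, (6,2) g=2 f=8, (6,4) g=2 f=6, (7,3) g=2 f=8]
step 3: expand (6,4) (f=6, h=4) → closed; open now [(3,2) g=3 f=8, (4,1) g=3 f=8, (5,1) g=2 f=8, (6,2) g=2 f=8, (6,5) g=3 f=6, (7,3) g=2 f=8, (7,4) g=3 f=8]
step 4: expand (6,5) (f=6, h=3) → closed; open now [(3,2) g=3 f=8, (4,1) g=3 f=8, (5,1) g=2 f=8, (5,5) g=4 f=6, (6,2) g=2 f=8, (6,6) g=4 f=6, (7,3) g=2 f=8, (7,4) g=3 f=8, (7,5) g=4 f=8]
step 5: expand (5,5) (f=6, h=2) → closed; open now [(3,2) g=3 f=8, (4,1) g=3 f=8, (5,1) g=2 f=8, (6,2) g=2 f=8, (6,6) g=4 f=6, (7,3) g=2 f=8, (7,4) g=3 f=8, (7,5) g=4 f=8]

order=[(5,2) → (6,3) → (6,4) → (6,5) → (5,5)]; open=[(3,2) g=3 f=8, (4,1) g=3 f=8, (5,1) g=2 f=8, (6,2) g=2 f=8, (6,6) g=4 f=6, (7,3) g=2 f=8, (7,4) g=3 f=8, (7,5) g=4 f=8]; closed=[(4,2), (4,3), (4,4), (5,2), (5,3), (5,5), (6,3), (6,4), (6,5)]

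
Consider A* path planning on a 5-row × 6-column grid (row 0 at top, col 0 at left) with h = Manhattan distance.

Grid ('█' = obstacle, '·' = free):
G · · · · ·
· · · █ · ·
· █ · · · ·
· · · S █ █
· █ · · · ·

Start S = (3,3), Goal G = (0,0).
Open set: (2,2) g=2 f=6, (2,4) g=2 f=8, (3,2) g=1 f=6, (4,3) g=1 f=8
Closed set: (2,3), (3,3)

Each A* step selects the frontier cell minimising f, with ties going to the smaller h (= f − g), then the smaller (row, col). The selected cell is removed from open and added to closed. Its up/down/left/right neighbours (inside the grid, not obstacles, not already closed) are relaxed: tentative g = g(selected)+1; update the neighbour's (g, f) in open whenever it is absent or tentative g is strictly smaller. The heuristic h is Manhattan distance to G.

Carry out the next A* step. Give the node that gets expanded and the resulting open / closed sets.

step 1: expand (2,2) (f=6, h=4) → closed; open now [(1,2) g=3 f=6, (2,4) g=2 f=8, (3,2) g=1 f=6, (4,3) g=1 f=8]

expanded=(2,2); open=[(1,2) g=3 f=6, (2,4) g=2 f=8, (3,2) g=1 f=6, (4,3) g=1 f=8]; closed=[(2,2), (2,3), (3,3)]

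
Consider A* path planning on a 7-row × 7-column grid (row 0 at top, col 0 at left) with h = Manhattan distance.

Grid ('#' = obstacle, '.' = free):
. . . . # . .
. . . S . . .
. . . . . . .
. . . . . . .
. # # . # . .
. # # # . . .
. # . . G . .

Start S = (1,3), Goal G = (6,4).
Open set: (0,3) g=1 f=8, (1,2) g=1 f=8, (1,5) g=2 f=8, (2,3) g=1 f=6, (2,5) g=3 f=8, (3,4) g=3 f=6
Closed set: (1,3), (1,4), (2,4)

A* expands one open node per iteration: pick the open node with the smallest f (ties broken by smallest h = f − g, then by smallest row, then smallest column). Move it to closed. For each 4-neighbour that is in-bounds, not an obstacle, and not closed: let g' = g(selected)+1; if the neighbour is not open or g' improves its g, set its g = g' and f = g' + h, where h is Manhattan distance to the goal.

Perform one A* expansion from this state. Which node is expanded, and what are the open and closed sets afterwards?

expanded=(3,4); open=[(0,3) g=1 f=8, (1,2) g=1 f=8, (1,5) g=2 f=8, (2,3) g=1 f=6, (2,5) g=3 f=8, (3,3) g=4 f=8, (3,5) g=4 f=8]; closed=[(1,3), (1,4), (2,4), (3,4)]

step 1: expand (3,4) (f=6, h=3) → closed; open now [(0,3) g=1 f=8, (1,2) g=1 f=8, (1,5) g=2 f=8, (2,3) g=1 f=6, (2,5) g=3 f=8, (3,3) g=4 f=8, (3,5) g=4 f=8]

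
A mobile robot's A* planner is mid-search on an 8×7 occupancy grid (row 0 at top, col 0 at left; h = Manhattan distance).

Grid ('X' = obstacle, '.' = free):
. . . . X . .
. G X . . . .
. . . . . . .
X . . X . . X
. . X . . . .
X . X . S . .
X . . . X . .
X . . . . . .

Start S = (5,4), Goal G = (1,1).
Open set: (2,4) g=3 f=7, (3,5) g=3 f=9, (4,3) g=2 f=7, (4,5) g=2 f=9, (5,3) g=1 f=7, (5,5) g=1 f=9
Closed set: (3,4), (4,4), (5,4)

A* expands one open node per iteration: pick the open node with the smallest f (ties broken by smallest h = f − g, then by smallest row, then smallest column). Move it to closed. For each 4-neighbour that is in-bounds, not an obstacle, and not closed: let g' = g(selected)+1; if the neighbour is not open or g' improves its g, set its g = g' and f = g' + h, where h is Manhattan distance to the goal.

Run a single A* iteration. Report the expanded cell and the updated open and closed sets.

expanded=(2,4); open=[(1,4) g=4 f=7, (2,3) g=4 f=7, (2,5) g=4 f=9, (3,5) g=3 f=9, (4,3) g=2 f=7, (4,5) g=2 f=9, (5,3) g=1 f=7, (5,5) g=1 f=9]; closed=[(2,4), (3,4), (4,4), (5,4)]

step 1: expand (2,4) (f=7, h=4) → closed; open now [(1,4) g=4 f=7, (2,3) g=4 f=7, (2,5) g=4 f=9, (3,5) g=3 f=9, (4,3) g=2 f=7, (4,5) g=2 f=9, (5,3) g=1 f=7, (5,5) g=1 f=9]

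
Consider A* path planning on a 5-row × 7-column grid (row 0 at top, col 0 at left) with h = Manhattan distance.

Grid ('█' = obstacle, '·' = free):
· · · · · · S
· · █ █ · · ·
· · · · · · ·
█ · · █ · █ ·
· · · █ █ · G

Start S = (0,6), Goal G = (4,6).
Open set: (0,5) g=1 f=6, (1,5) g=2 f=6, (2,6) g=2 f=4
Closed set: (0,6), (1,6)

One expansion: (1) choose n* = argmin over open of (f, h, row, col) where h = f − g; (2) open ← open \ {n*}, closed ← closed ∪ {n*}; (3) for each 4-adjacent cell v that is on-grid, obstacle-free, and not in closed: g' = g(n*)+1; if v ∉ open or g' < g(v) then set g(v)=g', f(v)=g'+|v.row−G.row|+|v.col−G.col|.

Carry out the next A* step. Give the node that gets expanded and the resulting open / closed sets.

step 1: expand (2,6) (f=4, h=2) → closed; open now [(0,5) g=1 f=6, (1,5) g=2 f=6, (2,5) g=3 f=6, (3,6) g=3 f=4]

expanded=(2,6); open=[(0,5) g=1 f=6, (1,5) g=2 f=6, (2,5) g=3 f=6, (3,6) g=3 f=4]; closed=[(0,6), (1,6), (2,6)]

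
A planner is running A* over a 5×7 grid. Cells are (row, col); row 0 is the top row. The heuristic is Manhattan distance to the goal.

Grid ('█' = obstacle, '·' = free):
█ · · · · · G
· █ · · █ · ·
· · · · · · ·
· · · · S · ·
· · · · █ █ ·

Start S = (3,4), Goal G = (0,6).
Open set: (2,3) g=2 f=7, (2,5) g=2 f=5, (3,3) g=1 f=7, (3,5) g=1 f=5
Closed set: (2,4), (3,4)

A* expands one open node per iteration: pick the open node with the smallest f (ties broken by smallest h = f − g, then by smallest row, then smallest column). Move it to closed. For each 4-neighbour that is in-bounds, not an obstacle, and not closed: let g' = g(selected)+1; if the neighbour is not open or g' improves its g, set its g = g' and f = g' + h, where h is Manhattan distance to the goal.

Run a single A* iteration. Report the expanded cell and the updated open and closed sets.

expanded=(2,5); open=[(1,5) g=3 f=5, (2,3) g=2 f=7, (2,6) g=3 f=5, (3,3) g=1 f=7, (3,5) g=1 f=5]; closed=[(2,4), (2,5), (3,4)]

step 1: expand (2,5) (f=5, h=3) → closed; open now [(1,5) g=3 f=5, (2,3) g=2 f=7, (2,6) g=3 f=5, (3,3) g=1 f=7, (3,5) g=1 f=5]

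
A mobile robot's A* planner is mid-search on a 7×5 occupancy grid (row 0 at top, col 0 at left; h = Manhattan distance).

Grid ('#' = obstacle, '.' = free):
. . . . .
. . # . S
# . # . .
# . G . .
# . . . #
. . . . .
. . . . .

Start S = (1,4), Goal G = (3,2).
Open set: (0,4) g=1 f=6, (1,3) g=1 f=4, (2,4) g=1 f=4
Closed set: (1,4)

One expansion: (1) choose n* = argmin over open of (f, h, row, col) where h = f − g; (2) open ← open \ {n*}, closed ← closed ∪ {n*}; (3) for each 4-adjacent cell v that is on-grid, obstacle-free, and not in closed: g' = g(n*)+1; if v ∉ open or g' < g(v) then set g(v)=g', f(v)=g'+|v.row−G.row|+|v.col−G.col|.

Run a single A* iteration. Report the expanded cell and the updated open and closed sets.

step 1: expand (1,3) (f=4, h=3) → closed; open now [(0,3) g=2 f=6, (0,4) g=1 f=6, (2,3) g=2 f=4, (2,4) g=1 f=4]

expanded=(1,3); open=[(0,3) g=2 f=6, (0,4) g=1 f=6, (2,3) g=2 f=4, (2,4) g=1 f=4]; closed=[(1,3), (1,4)]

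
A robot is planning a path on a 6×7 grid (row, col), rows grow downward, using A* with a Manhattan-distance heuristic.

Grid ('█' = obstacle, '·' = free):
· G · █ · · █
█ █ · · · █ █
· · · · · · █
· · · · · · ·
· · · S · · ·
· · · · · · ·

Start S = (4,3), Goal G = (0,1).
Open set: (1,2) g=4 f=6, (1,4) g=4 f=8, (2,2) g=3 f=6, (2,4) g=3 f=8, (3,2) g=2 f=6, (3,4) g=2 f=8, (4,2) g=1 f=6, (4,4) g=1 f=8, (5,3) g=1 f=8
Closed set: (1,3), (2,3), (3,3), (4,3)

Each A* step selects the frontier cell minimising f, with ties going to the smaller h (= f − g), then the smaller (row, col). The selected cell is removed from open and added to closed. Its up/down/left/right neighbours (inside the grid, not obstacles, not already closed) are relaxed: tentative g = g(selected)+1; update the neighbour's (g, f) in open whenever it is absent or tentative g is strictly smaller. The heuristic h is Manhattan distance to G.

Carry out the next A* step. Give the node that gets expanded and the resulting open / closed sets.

expanded=(1,2); open=[(0,2) g=5 f=6, (1,4) g=4 f=8, (2,2) g=3 f=6, (2,4) g=3 f=8, (3,2) g=2 f=6, (3,4) g=2 f=8, (4,2) g=1 f=6, (4,4) g=1 f=8, (5,3) g=1 f=8]; closed=[(1,2), (1,3), (2,3), (3,3), (4,3)]

step 1: expand (1,2) (f=6, h=2) → closed; open now [(0,2) g=5 f=6, (1,4) g=4 f=8, (2,2) g=3 f=6, (2,4) g=3 f=8, (3,2) g=2 f=6, (3,4) g=2 f=8, (4,2) g=1 f=6, (4,4) g=1 f=8, (5,3) g=1 f=8]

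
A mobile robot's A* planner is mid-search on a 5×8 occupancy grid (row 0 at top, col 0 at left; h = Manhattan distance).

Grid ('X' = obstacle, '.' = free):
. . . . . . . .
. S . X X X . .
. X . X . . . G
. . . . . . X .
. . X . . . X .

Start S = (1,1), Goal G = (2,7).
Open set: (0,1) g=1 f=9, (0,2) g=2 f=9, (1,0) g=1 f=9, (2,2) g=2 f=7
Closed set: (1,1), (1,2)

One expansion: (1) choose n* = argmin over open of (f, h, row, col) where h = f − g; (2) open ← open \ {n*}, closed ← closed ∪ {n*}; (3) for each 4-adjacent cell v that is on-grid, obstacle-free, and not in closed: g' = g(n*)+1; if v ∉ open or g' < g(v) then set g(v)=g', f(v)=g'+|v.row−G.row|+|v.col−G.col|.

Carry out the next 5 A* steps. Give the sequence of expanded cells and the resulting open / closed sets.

order=[(2,2) → (3,2) → (3,3) → (3,4) → (2,4)]; open=[(0,1) g=1 f=9, (0,2) g=2 f=9, (1,0) g=1 f=9, (2,5) g=7 f=9, (3,1) g=4 f=11, (3,5) g=6 f=9, (4,3) g=5 f=11, (4,4) g=6 f=11]; closed=[(1,1), (1,2), (2,2), (2,4), (3,2), (3,3), (3,4)]

step 1: expand (2,2) (f=7, h=5) → closed; open now [(0,1) g=1 f=9, (0,2) g=2 f=9, (1,0) g=1 f=9, (3,2) g=3 f=9]
step 2: expand (3,2) (f=9, h=6) → closed; open now [(0,1) g=1 f=9, (0,2) g=2 f=9, (1,0) g=1 f=9, (3,1) g=4 f=11, (3,3) g=4 f=9]
step 3: expand (3,3) (f=9, h=5) → closed; open now [(0,1) g=1 f=9, (0,2) g=2 f=9, (1,0) g=1 f=9, (3,1) g=4 f=11, (3,4) g=5 f=9, (4,3) g=5 f=11]
step 4: expand (3,4) (f=9, h=4) → closed; open now [(0,1) g=1 f=9, (0,2) g=2 f=9, (1,0) g=1 f=9, (2,4) g=6 f=9, (3,1) g=4 f=11, (3,5) g=6 f=9, (4,3) g=5 f=11, (4,4) g=6 f=11]
step 5: expand (2,4) (f=9, h=3) → closed; open now [(0,1) g=1 f=9, (0,2) g=2 f=9, (1,0) g=1 f=9, (2,5) g=7 f=9, (3,1) g=4 f=11, (3,5) g=6 f=9, (4,3) g=5 f=11, (4,4) g=6 f=11]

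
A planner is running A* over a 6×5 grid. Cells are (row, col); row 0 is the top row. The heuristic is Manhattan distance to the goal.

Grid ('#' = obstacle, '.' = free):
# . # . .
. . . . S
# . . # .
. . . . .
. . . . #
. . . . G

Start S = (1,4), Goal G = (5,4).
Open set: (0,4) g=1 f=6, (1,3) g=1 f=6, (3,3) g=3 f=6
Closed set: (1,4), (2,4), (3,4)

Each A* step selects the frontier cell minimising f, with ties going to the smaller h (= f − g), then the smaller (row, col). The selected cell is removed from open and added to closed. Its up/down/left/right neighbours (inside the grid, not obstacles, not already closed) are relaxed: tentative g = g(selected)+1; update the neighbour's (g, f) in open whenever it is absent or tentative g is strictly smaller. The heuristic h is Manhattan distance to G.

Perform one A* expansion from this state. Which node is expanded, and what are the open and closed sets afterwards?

expanded=(3,3); open=[(0,4) g=1 f=6, (1,3) g=1 f=6, (3,2) g=4 f=8, (4,3) g=4 f=6]; closed=[(1,4), (2,4), (3,3), (3,4)]

step 1: expand (3,3) (f=6, h=3) → closed; open now [(0,4) g=1 f=6, (1,3) g=1 f=6, (3,2) g=4 f=8, (4,3) g=4 f=6]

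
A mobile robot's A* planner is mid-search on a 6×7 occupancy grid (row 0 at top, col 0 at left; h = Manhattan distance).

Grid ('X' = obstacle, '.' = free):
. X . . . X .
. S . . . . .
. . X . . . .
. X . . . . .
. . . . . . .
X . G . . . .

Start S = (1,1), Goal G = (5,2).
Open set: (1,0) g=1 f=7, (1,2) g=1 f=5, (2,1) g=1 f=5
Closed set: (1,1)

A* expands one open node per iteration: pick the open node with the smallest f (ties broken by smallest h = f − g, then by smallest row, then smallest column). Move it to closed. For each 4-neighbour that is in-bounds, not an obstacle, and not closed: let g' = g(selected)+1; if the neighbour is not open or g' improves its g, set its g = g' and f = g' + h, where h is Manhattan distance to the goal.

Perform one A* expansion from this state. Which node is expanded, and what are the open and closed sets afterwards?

step 1: expand (1,2) (f=5, h=4) → closed; open now [(0,2) g=2 f=7, (1,0) g=1 f=7, (1,3) g=2 f=7, (2,1) g=1 f=5]

expanded=(1,2); open=[(0,2) g=2 f=7, (1,0) g=1 f=7, (1,3) g=2 f=7, (2,1) g=1 f=5]; closed=[(1,1), (1,2)]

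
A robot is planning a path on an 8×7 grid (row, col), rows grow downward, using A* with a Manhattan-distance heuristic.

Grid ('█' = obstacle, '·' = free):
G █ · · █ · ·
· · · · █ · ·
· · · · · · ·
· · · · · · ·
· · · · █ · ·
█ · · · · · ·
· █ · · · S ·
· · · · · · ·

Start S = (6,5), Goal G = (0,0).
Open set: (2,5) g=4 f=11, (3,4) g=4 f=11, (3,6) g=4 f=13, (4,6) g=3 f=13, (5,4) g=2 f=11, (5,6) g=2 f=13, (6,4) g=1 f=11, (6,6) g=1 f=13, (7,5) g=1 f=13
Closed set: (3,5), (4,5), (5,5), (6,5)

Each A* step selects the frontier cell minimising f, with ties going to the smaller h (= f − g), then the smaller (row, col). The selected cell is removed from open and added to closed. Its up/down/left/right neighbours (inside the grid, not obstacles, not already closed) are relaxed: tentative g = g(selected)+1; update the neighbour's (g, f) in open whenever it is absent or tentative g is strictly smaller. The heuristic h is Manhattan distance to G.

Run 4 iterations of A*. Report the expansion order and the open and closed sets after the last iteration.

step 1: expand (2,5) (f=11, h=7) → closed; open now [(1,5) g=5 f=11, (2,4) g=5 f=11, (2,6) g=5 f=13, (3,4) g=4 f=11, (3,6) g=4 f=13, (4,6) g=3 f=13, (5,4) g=2 f=11, (5,6) g=2 f=13, (6,4) g=1 f=11, (6,6) g=1 f=13, (7,5) g=1 f=13]
step 2: expand (1,5) (f=11, h=6) → closed; open now [(0,5) g=6 f=11, (1,6) g=6 f=13, (2,4) g=5 f=11, (2,6) g=5 f=13, (3,4) g=4 f=11, (3,6) g=4 f=13, (4,6) g=3 f=13, (5,4) g=2 f=11, (5,6) g=2 f=13, (6,4) g=1 f=11, (6,6) g=1 f=13, (7,5) g=1 f=13]
step 3: expand (0,5) (f=11, h=5) → closed; open now [(0,6) g=7 f=13, (1,6) g=6 f=13, (2,4) g=5 f=11, (2,6) g=5 f=13, (3,4) g=4 f=11, (3,6) g=4 f=13, (4,6) g=3 f=13, (5,4) g=2 f=11, (5,6) g=2 f=13, (6,4) g=1 f=11, (6,6) g=1 f=13, (7,5) g=1 f=13]
step 4: expand (2,4) (f=11, h=6) → closed; open now [(0,6) g=7 f=13, (1,6) g=6 f=13, (2,3) g=6 f=11, (2,6) g=5 f=13, (3,4) g=4 f=11, (3,6) g=4 f=13, (4,6) g=3 f=13, (5,4) g=2 f=11, (5,6) g=2 f=13, (6,4) g=1 f=11, (6,6) g=1 f=13, (7,5) g=1 f=13]

order=[(2,5) → (1,5) → (0,5) → (2,4)]; open=[(0,6) g=7 f=13, (1,6) g=6 f=13, (2,3) g=6 f=11, (2,6) g=5 f=13, (3,4) g=4 f=11, (3,6) g=4 f=13, (4,6) g=3 f=13, (5,4) g=2 f=11, (5,6) g=2 f=13, (6,4) g=1 f=11, (6,6) g=1 f=13, (7,5) g=1 f=13]; closed=[(0,5), (1,5), (2,4), (2,5), (3,5), (4,5), (5,5), (6,5)]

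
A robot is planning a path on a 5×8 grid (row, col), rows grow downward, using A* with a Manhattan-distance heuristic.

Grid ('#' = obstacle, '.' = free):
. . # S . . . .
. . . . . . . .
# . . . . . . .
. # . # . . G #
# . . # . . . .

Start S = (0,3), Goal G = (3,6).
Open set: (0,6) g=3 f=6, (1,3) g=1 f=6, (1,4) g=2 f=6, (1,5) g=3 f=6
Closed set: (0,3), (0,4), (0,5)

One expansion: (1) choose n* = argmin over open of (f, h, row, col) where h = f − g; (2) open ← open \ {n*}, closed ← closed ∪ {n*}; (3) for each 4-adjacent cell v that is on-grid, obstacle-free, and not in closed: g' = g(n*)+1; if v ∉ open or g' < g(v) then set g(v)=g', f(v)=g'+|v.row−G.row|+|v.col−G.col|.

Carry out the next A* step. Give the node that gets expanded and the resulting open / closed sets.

step 1: expand (0,6) (f=6, h=3) → closed; open now [(0,7) g=4 f=8, (1,3) g=1 f=6, (1,4) g=2 f=6, (1,5) g=3 f=6, (1,6) g=4 f=6]

expanded=(0,6); open=[(0,7) g=4 f=8, (1,3) g=1 f=6, (1,4) g=2 f=6, (1,5) g=3 f=6, (1,6) g=4 f=6]; closed=[(0,3), (0,4), (0,5), (0,6)]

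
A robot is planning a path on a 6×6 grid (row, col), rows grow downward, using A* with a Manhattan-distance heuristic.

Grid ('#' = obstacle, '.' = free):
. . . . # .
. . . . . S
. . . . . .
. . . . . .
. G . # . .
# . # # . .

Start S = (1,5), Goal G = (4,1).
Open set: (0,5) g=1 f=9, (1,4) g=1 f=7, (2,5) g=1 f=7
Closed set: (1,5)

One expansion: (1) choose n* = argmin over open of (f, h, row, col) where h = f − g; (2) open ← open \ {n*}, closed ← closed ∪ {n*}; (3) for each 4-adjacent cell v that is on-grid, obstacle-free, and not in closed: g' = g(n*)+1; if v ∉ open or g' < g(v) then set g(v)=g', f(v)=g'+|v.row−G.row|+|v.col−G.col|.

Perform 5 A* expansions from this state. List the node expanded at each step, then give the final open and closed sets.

step 1: expand (1,4) (f=7, h=6) → closed; open now [(0,5) g=1 f=9, (1,3) g=2 f=7, (2,4) g=2 f=7, (2,5) g=1 f=7]
step 2: expand (1,3) (f=7, h=5) → closed; open now [(0,3) g=3 f=9, (0,5) g=1 f=9, (1,2) g=3 f=7, (2,3) g=3 f=7, (2,4) g=2 f=7, (2,5) g=1 f=7]
step 3: expand (1,2) (f=7, h=4) → closed; open now [(0,2) g=4 f=9, (0,3) g=3 f=9, (0,5) g=1 f=9, (1,1) g=4 f=7, (2,2) g=4 f=7, (2,3) g=3 f=7, (2,4) g=2 f=7, (2,5) g=1 f=7]
step 4: expand (1,1) (f=7, h=3) → closed; open now [(0,1) g=5 f=9, (0,2) g=4 f=9, (0,3) g=3 f=9, (0,5) g=1 f=9, (1,0) g=5 f=9, (2,1) g=5 f=7, (2,2) g=4 f=7, (2,3) g=3 f=7, (2,4) g=2 f=7, (2,5) g=1 f=7]
step 5: expand (2,1) (f=7, h=2) → closed; open now [(0,1) g=5 f=9, (0,2) g=4 f=9, (0,3) g=3 f=9, (0,5) g=1 f=9, (1,0) g=5 f=9, (2,0) g=6 f=9, (2,2) g=4 f=7, (2,3) g=3 f=7, (2,4) g=2 f=7, (2,5) g=1 f=7, (3,1) g=6 f=7]

order=[(1,4) → (1,3) → (1,2) → (1,1) → (2,1)]; open=[(0,1) g=5 f=9, (0,2) g=4 f=9, (0,3) g=3 f=9, (0,5) g=1 f=9, (1,0) g=5 f=9, (2,0) g=6 f=9, (2,2) g=4 f=7, (2,3) g=3 f=7, (2,4) g=2 f=7, (2,5) g=1 f=7, (3,1) g=6 f=7]; closed=[(1,1), (1,2), (1,3), (1,4), (1,5), (2,1)]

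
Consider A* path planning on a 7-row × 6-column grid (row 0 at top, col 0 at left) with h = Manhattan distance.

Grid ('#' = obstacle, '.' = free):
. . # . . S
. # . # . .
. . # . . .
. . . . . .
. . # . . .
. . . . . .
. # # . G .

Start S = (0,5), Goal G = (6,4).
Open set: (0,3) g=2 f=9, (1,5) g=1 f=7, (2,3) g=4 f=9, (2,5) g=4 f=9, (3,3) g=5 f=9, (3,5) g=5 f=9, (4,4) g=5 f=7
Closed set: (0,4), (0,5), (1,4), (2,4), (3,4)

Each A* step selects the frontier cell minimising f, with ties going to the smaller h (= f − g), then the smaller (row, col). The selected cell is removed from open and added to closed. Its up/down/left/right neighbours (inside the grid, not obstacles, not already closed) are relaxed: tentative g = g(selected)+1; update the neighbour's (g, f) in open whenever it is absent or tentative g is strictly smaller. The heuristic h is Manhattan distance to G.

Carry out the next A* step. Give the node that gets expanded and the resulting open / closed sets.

expanded=(4,4); open=[(0,3) g=2 f=9, (1,5) g=1 f=7, (2,3) g=4 f=9, (2,5) g=4 f=9, (3,3) g=5 f=9, (3,5) g=5 f=9, (4,3) g=6 f=9, (4,5) g=6 f=9, (5,4) g=6 f=7]; closed=[(0,4), (0,5), (1,4), (2,4), (3,4), (4,4)]

step 1: expand (4,4) (f=7, h=2) → closed; open now [(0,3) g=2 f=9, (1,5) g=1 f=7, (2,3) g=4 f=9, (2,5) g=4 f=9, (3,3) g=5 f=9, (3,5) g=5 f=9, (4,3) g=6 f=9, (4,5) g=6 f=9, (5,4) g=6 f=7]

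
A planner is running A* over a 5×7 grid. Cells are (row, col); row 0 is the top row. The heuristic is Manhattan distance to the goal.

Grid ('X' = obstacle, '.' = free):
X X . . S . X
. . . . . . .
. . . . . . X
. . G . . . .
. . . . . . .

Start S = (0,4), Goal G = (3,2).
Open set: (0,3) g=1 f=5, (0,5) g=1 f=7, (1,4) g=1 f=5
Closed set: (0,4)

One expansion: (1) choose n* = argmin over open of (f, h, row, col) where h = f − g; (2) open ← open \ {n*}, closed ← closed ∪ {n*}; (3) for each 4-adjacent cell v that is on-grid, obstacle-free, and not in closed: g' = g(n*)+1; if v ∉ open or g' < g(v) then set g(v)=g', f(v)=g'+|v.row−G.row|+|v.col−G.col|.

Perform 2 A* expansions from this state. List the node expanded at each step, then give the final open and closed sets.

step 1: expand (0,3) (f=5, h=4) → closed; open now [(0,2) g=2 f=5, (0,5) g=1 f=7, (1,3) g=2 f=5, (1,4) g=1 f=5]
step 2: expand (0,2) (f=5, h=3) → closed; open now [(0,5) g=1 f=7, (1,2) g=3 f=5, (1,3) g=2 f=5, (1,4) g=1 f=5]

order=[(0,3) → (0,2)]; open=[(0,5) g=1 f=7, (1,2) g=3 f=5, (1,3) g=2 f=5, (1,4) g=1 f=5]; closed=[(0,2), (0,3), (0,4)]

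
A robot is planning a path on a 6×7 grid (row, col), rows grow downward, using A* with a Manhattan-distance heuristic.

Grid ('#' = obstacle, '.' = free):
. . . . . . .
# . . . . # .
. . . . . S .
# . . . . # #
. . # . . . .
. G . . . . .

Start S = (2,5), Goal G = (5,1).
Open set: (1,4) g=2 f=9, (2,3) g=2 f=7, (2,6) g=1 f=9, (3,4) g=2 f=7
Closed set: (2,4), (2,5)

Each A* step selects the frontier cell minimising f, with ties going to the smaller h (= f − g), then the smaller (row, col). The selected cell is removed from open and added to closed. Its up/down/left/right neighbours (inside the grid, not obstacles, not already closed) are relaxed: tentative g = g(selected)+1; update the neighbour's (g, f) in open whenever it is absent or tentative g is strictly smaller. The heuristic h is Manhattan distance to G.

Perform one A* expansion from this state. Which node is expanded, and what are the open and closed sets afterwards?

expanded=(2,3); open=[(1,3) g=3 f=9, (1,4) g=2 f=9, (2,2) g=3 f=7, (2,6) g=1 f=9, (3,3) g=3 f=7, (3,4) g=2 f=7]; closed=[(2,3), (2,4), (2,5)]

step 1: expand (2,3) (f=7, h=5) → closed; open now [(1,3) g=3 f=9, (1,4) g=2 f=9, (2,2) g=3 f=7, (2,6) g=1 f=9, (3,3) g=3 f=7, (3,4) g=2 f=7]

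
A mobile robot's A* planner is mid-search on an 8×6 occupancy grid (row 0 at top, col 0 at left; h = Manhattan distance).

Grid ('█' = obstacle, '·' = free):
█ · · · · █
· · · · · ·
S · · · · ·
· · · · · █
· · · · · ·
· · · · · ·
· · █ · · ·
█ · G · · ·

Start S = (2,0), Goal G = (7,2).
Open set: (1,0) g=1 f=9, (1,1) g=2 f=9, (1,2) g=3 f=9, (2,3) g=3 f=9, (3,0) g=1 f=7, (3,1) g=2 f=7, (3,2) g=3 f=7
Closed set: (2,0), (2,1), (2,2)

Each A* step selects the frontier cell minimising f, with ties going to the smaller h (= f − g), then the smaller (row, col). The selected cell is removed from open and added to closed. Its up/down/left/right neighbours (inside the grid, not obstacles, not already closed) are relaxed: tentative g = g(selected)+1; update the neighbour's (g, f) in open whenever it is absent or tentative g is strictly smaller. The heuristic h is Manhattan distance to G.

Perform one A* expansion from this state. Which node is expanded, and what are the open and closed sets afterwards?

step 1: expand (3,2) (f=7, h=4) → closed; open now [(1,0) g=1 f=9, (1,1) g=2 f=9, (1,2) g=3 f=9, (2,3) g=3 f=9, (3,0) g=1 f=7, (3,1) g=2 f=7, (3,3) g=4 f=9, (4,2) g=4 f=7]

expanded=(3,2); open=[(1,0) g=1 f=9, (1,1) g=2 f=9, (1,2) g=3 f=9, (2,3) g=3 f=9, (3,0) g=1 f=7, (3,1) g=2 f=7, (3,3) g=4 f=9, (4,2) g=4 f=7]; closed=[(2,0), (2,1), (2,2), (3,2)]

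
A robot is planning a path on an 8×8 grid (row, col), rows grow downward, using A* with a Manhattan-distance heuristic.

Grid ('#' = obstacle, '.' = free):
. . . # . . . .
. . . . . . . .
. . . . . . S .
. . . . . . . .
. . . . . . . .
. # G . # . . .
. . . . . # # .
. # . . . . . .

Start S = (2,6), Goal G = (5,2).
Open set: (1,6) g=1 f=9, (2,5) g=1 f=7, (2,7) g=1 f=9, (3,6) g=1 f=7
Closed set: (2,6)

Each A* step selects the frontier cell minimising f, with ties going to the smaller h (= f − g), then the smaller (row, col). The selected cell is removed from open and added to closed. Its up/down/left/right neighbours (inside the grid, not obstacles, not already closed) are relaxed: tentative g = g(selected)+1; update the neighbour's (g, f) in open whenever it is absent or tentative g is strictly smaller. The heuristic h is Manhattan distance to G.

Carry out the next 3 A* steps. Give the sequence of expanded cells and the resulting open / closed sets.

step 1: expand (2,5) (f=7, h=6) → closed; open now [(1,5) g=2 f=9, (1,6) g=1 f=9, (2,4) g=2 f=7, (2,7) g=1 f=9, (3,5) g=2 f=7, (3,6) g=1 f=7]
step 2: expand (2,4) (f=7, h=5) → closed; open now [(1,4) g=3 f=9, (1,5) g=2 f=9, (1,6) g=1 f=9, (2,3) g=3 f=7, (2,7) g=1 f=9, (3,4) g=3 f=7, (3,5) g=2 f=7, (3,6) g=1 f=7]
step 3: expand (2,3) (f=7, h=4) → closed; open now [(1,3) g=4 f=9, (1,4) g=3 f=9, (1,5) g=2 f=9, (1,6) g=1 f=9, (2,2) g=4 f=7, (2,7) g=1 f=9, (3,3) g=4 f=7, (3,4) g=3 f=7, (3,5) g=2 f=7, (3,6) g=1 f=7]

order=[(2,5) → (2,4) → (2,3)]; open=[(1,3) g=4 f=9, (1,4) g=3 f=9, (1,5) g=2 f=9, (1,6) g=1 f=9, (2,2) g=4 f=7, (2,7) g=1 f=9, (3,3) g=4 f=7, (3,4) g=3 f=7, (3,5) g=2 f=7, (3,6) g=1 f=7]; closed=[(2,3), (2,4), (2,5), (2,6)]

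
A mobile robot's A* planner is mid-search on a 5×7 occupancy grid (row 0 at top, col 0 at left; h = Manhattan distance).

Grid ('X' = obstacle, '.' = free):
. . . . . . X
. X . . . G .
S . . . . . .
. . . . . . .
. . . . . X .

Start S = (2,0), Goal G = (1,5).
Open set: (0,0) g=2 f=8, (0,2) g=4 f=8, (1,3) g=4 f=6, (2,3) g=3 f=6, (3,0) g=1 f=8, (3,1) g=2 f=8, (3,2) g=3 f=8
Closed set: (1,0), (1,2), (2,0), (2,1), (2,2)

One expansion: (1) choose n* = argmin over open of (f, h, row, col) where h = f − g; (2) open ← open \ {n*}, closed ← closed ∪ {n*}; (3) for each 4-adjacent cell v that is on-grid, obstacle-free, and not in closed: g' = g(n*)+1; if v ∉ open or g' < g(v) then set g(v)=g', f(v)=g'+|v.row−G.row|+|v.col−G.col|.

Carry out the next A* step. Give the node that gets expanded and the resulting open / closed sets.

step 1: expand (1,3) (f=6, h=2) → closed; open now [(0,0) g=2 f=8, (0,2) g=4 f=8, (0,3) g=5 f=8, (1,4) g=5 f=6, (2,3) g=3 f=6, (3,0) g=1 f=8, (3,1) g=2 f=8, (3,2) g=3 f=8]

expanded=(1,3); open=[(0,0) g=2 f=8, (0,2) g=4 f=8, (0,3) g=5 f=8, (1,4) g=5 f=6, (2,3) g=3 f=6, (3,0) g=1 f=8, (3,1) g=2 f=8, (3,2) g=3 f=8]; closed=[(1,0), (1,2), (1,3), (2,0), (2,1), (2,2)]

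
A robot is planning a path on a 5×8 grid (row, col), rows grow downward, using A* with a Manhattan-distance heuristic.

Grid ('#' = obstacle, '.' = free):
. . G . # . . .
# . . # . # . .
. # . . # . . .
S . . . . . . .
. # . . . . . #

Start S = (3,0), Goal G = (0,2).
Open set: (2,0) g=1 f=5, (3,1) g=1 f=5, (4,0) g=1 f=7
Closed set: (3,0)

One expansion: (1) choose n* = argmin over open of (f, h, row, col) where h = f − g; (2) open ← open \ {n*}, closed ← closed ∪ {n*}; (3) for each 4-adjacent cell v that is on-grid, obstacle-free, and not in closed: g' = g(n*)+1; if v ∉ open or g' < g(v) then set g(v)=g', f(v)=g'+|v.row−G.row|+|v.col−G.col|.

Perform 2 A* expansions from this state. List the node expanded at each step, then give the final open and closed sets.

step 1: expand (2,0) (f=5, h=4) → closed; open now [(3,1) g=1 f=5, (4,0) g=1 f=7]
step 2: expand (3,1) (f=5, h=4) → closed; open now [(3,2) g=2 f=5, (4,0) g=1 f=7]

order=[(2,0) → (3,1)]; open=[(3,2) g=2 f=5, (4,0) g=1 f=7]; closed=[(2,0), (3,0), (3,1)]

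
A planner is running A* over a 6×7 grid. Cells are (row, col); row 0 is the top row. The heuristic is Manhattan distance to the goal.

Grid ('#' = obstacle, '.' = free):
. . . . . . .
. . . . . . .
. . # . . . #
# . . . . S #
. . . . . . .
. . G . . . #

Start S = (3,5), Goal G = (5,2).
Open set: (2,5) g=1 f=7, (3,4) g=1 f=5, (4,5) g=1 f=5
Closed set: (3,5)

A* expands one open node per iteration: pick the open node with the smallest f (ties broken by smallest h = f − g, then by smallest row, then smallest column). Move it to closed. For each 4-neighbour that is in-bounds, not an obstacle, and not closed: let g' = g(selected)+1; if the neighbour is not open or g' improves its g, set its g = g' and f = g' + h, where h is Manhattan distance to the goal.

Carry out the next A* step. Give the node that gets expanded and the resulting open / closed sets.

step 1: expand (3,4) (f=5, h=4) → closed; open now [(2,4) g=2 f=7, (2,5) g=1 f=7, (3,3) g=2 f=5, (4,4) g=2 f=5, (4,5) g=1 f=5]

expanded=(3,4); open=[(2,4) g=2 f=7, (2,5) g=1 f=7, (3,3) g=2 f=5, (4,4) g=2 f=5, (4,5) g=1 f=5]; closed=[(3,4), (3,5)]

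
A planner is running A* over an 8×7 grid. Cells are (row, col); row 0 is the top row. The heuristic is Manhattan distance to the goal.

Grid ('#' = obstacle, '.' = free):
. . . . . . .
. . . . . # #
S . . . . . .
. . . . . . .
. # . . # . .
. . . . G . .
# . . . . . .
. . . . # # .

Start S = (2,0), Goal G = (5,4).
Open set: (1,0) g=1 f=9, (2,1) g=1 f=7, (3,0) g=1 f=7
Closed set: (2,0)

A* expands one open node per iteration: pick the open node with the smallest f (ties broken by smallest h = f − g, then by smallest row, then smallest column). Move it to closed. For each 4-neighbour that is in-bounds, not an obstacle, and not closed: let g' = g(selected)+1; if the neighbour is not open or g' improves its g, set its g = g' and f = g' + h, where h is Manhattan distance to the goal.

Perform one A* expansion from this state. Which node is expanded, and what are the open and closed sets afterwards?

step 1: expand (2,1) (f=7, h=6) → closed; open now [(1,0) g=1 f=9, (1,1) g=2 f=9, (2,2) g=2 f=7, (3,0) g=1 f=7, (3,1) g=2 f=7]

expanded=(2,1); open=[(1,0) g=1 f=9, (1,1) g=2 f=9, (2,2) g=2 f=7, (3,0) g=1 f=7, (3,1) g=2 f=7]; closed=[(2,0), (2,1)]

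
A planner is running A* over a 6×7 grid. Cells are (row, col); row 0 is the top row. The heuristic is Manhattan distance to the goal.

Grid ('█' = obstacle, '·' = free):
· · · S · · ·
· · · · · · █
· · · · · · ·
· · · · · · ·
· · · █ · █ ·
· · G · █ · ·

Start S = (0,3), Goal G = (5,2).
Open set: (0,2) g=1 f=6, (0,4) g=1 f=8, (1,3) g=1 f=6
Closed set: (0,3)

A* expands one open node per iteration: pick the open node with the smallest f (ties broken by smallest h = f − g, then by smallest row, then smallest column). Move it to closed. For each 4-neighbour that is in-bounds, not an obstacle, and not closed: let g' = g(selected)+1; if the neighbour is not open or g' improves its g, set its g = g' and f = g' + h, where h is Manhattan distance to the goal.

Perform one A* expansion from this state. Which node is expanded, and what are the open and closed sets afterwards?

expanded=(0,2); open=[(0,1) g=2 f=8, (0,4) g=1 f=8, (1,2) g=2 f=6, (1,3) g=1 f=6]; closed=[(0,2), (0,3)]

step 1: expand (0,2) (f=6, h=5) → closed; open now [(0,1) g=2 f=8, (0,4) g=1 f=8, (1,2) g=2 f=6, (1,3) g=1 f=6]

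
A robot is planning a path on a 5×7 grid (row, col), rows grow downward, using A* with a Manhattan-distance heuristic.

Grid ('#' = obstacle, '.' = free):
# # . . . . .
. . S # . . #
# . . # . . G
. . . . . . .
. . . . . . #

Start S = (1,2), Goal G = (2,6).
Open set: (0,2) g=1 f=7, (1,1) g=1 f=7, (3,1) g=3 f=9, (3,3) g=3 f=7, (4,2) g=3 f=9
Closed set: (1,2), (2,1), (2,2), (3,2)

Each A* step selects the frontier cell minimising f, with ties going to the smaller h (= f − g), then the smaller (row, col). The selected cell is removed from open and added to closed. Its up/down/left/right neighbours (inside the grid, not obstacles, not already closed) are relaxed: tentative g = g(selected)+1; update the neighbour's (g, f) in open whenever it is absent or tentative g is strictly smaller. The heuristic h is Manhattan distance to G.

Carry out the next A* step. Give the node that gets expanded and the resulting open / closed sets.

expanded=(3,3); open=[(0,2) g=1 f=7, (1,1) g=1 f=7, (3,1) g=3 f=9, (3,4) g=4 f=7, (4,2) g=3 f=9, (4,3) g=4 f=9]; closed=[(1,2), (2,1), (2,2), (3,2), (3,3)]

step 1: expand (3,3) (f=7, h=4) → closed; open now [(0,2) g=1 f=7, (1,1) g=1 f=7, (3,1) g=3 f=9, (3,4) g=4 f=7, (4,2) g=3 f=9, (4,3) g=4 f=9]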